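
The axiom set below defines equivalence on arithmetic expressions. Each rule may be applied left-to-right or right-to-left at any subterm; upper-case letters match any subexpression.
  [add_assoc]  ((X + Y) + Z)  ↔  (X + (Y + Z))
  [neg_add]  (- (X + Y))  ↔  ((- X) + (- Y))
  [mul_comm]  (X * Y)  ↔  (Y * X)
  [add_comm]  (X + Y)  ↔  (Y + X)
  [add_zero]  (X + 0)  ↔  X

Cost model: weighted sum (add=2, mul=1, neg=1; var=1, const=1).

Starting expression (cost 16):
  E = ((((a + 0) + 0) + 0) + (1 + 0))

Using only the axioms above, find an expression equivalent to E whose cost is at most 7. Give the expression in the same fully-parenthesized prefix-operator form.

(a + (1 + 0))   [cost 7]

1. [add_zero →] (a + 0)  →  a;  E = (((a + 0) + 0) + (1 + 0))
2. [add_zero →] (a + 0)  →  a;  E = ((a + 0) + (1 + 0))
3. [add_zero →] (a + 0)  →  a;  cost 7 ≤ 7, done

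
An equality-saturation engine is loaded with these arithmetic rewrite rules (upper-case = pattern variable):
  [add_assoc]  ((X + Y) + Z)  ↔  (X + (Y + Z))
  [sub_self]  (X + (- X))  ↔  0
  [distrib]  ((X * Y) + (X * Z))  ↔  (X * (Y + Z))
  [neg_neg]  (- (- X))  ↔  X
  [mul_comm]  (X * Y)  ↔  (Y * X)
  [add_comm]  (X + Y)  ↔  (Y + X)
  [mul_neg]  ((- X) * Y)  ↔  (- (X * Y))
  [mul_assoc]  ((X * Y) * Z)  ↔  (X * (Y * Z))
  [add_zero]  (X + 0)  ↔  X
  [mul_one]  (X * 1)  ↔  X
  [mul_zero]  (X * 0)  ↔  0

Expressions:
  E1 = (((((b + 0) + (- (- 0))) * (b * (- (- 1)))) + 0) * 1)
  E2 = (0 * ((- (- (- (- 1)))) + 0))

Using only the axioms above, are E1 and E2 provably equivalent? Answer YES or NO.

NO

The axioms are sound identities: if E1 ↔* E2 then E1 and E2 evaluate identically under any assignment.
Under b=1: E1 evaluates to 1, E2 to 0. Distinct ⇒ no rewrite sequence connects them.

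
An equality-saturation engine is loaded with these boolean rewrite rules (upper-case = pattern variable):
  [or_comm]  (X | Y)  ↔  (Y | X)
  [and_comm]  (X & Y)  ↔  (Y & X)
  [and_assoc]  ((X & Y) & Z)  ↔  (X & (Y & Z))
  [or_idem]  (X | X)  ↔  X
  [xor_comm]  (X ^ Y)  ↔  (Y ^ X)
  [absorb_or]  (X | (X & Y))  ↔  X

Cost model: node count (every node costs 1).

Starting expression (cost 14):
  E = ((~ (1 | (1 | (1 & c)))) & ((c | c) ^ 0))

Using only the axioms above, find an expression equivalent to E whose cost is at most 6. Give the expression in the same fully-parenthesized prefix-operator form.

((~ 1) & (0 ^ c))   [cost 6]

1. [absorb_or →] (1 | (1 & c))  →  1;  E = ((~ (1 | 1)) & ((c | c) ^ 0))
2. [or_idem →] (c | c)  →  c;  E = ((~ (1 | 1)) & (c ^ 0))
3. [xor_comm →] (c ^ 0)  →  (0 ^ c);  E = ((~ (1 | 1)) & (0 ^ c))
4. [or_idem →] (1 | 1)  →  1;  cost 6 ≤ 6, done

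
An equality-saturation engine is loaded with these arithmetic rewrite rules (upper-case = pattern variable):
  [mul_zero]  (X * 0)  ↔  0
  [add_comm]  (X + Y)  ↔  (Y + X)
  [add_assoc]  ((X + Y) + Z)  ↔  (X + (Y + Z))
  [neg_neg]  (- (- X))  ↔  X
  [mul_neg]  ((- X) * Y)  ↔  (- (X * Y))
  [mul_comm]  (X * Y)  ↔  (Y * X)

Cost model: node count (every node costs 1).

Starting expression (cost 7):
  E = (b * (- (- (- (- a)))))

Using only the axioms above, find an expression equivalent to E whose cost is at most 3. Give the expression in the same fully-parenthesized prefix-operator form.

(a * b)   [cost 3]

step 1: neg_neg (→) rewrites (- (- a)) into a, now (b * (- (- a)))
step 2: mul_comm (→) rewrites (b * (- (- a))) into ((- (- a)) * b)
step 3: neg_neg (→) rewrites (- (- a)) into a, reaching cost 3 (bound 3)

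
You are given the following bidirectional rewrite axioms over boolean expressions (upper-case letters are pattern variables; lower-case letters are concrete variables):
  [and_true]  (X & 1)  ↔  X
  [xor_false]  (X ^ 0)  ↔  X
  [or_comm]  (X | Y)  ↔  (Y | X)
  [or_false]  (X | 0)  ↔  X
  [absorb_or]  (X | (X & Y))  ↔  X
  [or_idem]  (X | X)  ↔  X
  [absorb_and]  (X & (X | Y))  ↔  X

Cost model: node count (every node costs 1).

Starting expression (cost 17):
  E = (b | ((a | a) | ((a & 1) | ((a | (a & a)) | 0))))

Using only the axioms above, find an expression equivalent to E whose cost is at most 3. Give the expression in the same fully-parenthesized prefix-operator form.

step 1: absorb_or (→) rewrites (a | (a & a)) into a, now (b | ((a | a) | ((a & 1) | (a | 0))))
step 2: or_false (→) rewrites (a | 0) into a, now (b | ((a | a) | ((a & 1) | a)))
step 3: and_true (→) rewrites (a & 1) into a, now (b | ((a | a) | (a | a)))
step 4: or_idem (→) rewrites ((a | a) | (a | a)) into (a | a), now (b | (a | a))
step 5: or_idem (→) rewrites (a | a) into a, reaching cost 3 (bound 3)

(b | a)   [cost 3]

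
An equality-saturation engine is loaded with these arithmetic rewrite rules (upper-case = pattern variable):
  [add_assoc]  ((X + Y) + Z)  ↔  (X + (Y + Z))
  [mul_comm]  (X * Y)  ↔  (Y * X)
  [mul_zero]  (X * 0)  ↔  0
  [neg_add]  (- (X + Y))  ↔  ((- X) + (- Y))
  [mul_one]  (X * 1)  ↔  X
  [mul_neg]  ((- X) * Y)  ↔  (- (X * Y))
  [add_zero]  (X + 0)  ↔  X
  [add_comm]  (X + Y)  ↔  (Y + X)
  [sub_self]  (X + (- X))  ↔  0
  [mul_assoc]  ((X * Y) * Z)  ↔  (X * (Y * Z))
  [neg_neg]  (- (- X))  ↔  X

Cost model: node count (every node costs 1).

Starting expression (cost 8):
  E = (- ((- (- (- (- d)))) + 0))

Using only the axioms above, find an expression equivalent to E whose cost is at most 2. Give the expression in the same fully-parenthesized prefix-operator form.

(- d)   [cost 2]

(1) (- (- (- (- d))))  =[neg_neg →]=  (- (- d))    ⊢ (- ((- (- d)) + 0))
(2) ((- (- d)) + 0)  =[add_zero →]=  (- (- d))    ⊢ (- (- (- d)))
(3) (- (- (- d)))  =[neg_neg →]=  (- d)    ⊢ cost 2, within 2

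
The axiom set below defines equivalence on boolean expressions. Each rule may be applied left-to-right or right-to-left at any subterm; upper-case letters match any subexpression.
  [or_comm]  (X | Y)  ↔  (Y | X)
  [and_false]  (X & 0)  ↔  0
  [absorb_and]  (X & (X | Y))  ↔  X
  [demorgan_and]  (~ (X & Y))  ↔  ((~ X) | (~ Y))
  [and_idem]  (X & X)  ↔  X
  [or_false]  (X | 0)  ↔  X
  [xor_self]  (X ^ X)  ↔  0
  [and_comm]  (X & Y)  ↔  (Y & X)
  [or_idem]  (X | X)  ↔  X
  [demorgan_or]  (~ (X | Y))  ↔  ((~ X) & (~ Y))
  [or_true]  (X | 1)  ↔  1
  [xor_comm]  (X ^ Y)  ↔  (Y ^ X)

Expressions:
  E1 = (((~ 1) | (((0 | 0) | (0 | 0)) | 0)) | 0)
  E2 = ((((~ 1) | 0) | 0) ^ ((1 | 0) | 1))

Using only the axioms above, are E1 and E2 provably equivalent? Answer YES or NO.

All listed rules preserve value, hence provable equivalence implies equal values everywhere; look for a separating assignment.
the empty assignment (no variables occur) gives E1 ↦ 0, E2 ↦ 1; values differ ⇒ not provably equivalent.

NO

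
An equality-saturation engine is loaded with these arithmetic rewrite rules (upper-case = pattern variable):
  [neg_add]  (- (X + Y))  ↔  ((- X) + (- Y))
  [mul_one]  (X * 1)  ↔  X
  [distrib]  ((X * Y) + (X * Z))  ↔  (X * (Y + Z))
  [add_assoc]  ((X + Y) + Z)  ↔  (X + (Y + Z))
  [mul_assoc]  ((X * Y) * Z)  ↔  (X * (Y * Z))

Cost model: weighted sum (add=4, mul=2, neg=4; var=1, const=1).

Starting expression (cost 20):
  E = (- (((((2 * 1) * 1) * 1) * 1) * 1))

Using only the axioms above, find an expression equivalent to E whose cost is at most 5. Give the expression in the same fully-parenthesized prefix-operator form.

1. [mul_one →] ((((2 * 1) * 1) * 1) * 1)  →  (((2 * 1) * 1) * 1);  E = (- ((((2 * 1) * 1) * 1) * 1))
2. [mul_one →] (((2 * 1) * 1) * 1)  →  ((2 * 1) * 1);  E = (- (((2 * 1) * 1) * 1))
3. [mul_one →] ((2 * 1) * 1)  →  (2 * 1);  E = (- ((2 * 1) * 1))
4. [mul_one →] (2 * 1)  →  2;  E = (- (2 * 1))
5. [mul_one →] (2 * 1)  →  2;  cost 5 ≤ 5, done

(- 2)   [cost 5]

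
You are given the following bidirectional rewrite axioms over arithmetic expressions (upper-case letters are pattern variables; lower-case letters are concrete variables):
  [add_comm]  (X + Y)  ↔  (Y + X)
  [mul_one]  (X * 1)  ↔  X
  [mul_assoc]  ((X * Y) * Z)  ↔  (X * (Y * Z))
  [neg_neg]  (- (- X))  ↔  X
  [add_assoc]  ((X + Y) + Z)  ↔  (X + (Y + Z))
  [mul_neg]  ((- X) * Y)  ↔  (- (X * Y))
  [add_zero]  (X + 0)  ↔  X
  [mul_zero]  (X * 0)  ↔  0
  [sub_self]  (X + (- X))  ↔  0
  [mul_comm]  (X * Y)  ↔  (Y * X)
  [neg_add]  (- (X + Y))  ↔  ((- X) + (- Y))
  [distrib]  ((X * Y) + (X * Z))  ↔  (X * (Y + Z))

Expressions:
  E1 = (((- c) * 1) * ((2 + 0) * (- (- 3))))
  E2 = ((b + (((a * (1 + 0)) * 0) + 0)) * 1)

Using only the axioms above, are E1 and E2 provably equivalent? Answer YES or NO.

NO

The axioms are sound identities: if E1 ↔* E2 then E1 and E2 evaluate identically under any assignment.
Under a=0, b=0, c=1: E1 evaluates to -6, E2 to 0. Distinct ⇒ no rewrite sequence connects them.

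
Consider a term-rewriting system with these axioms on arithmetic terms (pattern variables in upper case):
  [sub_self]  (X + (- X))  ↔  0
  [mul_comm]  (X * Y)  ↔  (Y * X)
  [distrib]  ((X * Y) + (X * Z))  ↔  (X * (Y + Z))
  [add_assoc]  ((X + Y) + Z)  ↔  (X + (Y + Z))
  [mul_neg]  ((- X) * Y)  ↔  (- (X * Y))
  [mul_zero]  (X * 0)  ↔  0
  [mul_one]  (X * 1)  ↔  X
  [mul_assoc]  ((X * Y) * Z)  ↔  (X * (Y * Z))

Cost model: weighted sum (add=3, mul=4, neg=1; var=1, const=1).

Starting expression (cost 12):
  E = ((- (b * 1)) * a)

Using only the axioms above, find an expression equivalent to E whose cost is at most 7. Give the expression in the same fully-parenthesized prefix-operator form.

1. [mul_one →] (b * 1)  →  b;  cost 7 ≤ 7, done

((- b) * a)   [cost 7]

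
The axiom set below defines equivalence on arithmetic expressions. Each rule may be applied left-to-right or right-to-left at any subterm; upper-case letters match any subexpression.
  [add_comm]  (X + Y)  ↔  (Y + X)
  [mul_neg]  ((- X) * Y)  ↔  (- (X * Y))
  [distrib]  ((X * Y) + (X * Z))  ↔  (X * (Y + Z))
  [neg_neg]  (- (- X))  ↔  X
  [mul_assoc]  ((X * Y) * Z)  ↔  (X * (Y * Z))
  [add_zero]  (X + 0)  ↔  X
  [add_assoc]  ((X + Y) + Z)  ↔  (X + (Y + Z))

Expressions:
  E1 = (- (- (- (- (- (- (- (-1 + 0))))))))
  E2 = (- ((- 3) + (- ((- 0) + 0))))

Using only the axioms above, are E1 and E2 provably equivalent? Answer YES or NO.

NO

Every axiom is a valid identity, so a rewrite proof would force E1 and E2 to agree under every assignment.
At the empty assignment (no variables occur): E1 = 1 but E2 = 3; they differ, so no derivation exists.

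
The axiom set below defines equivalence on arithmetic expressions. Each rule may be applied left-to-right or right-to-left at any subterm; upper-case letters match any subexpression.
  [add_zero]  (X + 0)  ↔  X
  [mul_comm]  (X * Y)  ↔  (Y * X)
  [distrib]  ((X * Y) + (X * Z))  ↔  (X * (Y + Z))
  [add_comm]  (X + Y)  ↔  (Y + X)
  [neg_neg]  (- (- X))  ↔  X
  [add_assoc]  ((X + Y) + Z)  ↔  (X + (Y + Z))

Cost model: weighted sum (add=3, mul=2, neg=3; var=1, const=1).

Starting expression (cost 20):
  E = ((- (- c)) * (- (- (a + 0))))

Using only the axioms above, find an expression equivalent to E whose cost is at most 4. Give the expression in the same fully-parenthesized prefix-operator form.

(1) (- (- c))  =[neg_neg →]=  c    ⊢ (c * (- (- (a + 0))))
(2) (a + 0)  =[add_zero →]=  a    ⊢ (c * (- (- a)))
(3) (- (- a))  =[neg_neg →]=  a    ⊢ cost 4, within 4

(c * a)   [cost 4]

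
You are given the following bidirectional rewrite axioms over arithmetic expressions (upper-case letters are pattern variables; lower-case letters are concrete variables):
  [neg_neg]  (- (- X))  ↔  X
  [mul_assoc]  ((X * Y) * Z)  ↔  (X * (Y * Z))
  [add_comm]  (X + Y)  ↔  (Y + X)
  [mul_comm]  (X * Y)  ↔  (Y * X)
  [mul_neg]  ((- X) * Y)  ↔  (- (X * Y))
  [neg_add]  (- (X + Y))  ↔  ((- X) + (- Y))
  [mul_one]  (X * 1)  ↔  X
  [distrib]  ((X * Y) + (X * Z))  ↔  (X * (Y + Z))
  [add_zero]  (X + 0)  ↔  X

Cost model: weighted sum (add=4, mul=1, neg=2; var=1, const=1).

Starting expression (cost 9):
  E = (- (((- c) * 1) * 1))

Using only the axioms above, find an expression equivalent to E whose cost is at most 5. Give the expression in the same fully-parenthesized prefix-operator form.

1. [mul_one →] (((- c) * 1) * 1)  →  ((- c) * 1);  E = (- ((- c) * 1))
2. [mul_neg →] ((- c) * 1)  →  (- (c * 1));  E = (- (- (c * 1)))
3. [mul_one →] (c * 1)  →  c;  cost 5 ≤ 5, done

(- (- c))   [cost 5]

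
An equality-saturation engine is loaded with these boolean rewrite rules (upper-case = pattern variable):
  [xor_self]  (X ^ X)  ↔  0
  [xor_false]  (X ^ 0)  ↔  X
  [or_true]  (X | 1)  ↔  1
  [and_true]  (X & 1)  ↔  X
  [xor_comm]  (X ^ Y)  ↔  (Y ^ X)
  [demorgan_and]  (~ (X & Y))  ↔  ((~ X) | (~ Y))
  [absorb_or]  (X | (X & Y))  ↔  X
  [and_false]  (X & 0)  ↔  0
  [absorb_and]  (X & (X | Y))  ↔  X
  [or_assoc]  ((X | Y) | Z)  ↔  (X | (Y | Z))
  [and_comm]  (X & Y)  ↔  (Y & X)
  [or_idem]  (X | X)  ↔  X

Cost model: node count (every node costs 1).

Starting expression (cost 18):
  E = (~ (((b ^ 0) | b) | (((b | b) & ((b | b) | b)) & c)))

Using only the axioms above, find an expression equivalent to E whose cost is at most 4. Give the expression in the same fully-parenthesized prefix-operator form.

1. [xor_false →] (b ^ 0)  →  b;  E = (~ ((b | b) | (((b | b) & ((b | b) | b)) & c)))
2. [absorb_and →] ((b | b) & ((b | b) | b))  →  (b | b);  E = (~ ((b | b) | ((b | b) & c)))
3. [absorb_or →] ((b | b) | ((b | b) & c))  →  (b | b);  cost 4 ≤ 4, done

(~ (b | b))   [cost 4]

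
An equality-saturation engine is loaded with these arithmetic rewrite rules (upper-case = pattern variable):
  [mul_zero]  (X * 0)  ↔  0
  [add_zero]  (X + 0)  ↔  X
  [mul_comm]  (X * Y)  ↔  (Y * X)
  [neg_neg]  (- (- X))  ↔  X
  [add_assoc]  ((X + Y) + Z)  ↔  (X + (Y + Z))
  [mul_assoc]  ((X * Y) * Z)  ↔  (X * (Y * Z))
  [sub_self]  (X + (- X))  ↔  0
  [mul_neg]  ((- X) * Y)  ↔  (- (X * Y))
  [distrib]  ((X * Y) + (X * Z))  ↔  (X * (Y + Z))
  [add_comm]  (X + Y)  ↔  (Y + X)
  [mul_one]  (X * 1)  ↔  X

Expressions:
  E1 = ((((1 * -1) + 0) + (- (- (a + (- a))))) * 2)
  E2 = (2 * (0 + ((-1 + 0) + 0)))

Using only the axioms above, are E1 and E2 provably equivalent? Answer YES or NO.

YES

(1) (a + (- a))  =[sub_self →]=  0    ⊢ ((((1 * -1) + 0) + (- (- 0))) * 2)
(2) (- (- 0))  =[neg_neg →]=  0    ⊢ ((((1 * -1) + 0) + 0) * 2)
(3) ((1 * -1) + 0)  =[add_zero →]=  (1 * -1)    ⊢ (((1 * -1) + 0) * 2)
(4) (1 * -1)  =[mul_comm →]=  (-1 * 1)    ⊢ (((-1 * 1) + 0) * 2)
(5) ((-1 * 1) + 0)  =[add_zero →]=  (-1 * 1)    ⊢ ((-1 * 1) * 2)
(6) (-1 * 1)  =[mul_one →]=  -1    ⊢ (-1 * 2)
(7) (-1 * 2)  =[mul_comm →]=  (2 * -1)
(8) -1  =[add_zero ←]=  (-1 + 0)    ⊢ (2 * (-1 + 0))
(9) -1  =[add_zero ←]=  (-1 + 0)    ⊢ (2 * ((-1 + 0) + 0))
(10) ((-1 + 0) + 0)  =[add_comm →]=  (0 + (-1 + 0))    ⊢ (2 * (0 + (-1 + 0)))
(11) (-1 + 0)  =[add_zero ←]=  ((-1 + 0) + 0)    ⊢ E2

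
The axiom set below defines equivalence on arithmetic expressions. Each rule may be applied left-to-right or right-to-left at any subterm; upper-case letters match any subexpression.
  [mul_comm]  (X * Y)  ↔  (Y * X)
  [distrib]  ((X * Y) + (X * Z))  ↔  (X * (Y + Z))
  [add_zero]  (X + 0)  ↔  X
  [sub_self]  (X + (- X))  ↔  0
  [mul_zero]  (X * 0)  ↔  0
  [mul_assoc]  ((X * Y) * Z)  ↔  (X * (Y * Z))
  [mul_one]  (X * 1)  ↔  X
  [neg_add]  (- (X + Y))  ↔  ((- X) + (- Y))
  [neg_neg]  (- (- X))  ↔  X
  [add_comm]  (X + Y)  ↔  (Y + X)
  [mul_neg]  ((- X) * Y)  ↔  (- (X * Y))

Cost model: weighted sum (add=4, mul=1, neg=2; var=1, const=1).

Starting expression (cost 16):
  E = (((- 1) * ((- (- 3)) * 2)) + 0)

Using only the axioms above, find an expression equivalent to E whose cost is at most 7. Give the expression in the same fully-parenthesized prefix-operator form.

((- 1) * (3 * 2))   [cost 7]

step 1: neg_neg (→) rewrites (- (- 3)) into 3, now (((- 1) * (3 * 2)) + 0)
step 2: add_zero (→) rewrites (((- 1) * (3 * 2)) + 0) into ((- 1) * (3 * 2)), reaching cost 7 (bound 7)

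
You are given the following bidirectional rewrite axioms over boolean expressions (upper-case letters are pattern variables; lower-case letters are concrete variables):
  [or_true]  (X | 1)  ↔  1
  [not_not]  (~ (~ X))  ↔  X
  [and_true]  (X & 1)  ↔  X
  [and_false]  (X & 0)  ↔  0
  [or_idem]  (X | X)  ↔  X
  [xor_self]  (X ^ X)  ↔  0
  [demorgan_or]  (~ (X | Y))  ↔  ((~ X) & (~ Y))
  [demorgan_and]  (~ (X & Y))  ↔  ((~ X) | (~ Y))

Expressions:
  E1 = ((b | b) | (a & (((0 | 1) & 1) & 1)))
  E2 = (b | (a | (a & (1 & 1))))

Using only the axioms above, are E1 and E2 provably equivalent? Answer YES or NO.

(1) ((0 | 1) & 1)  =[and_true →]=  (0 | 1)    ⊢ ((b | b) | (a & ((0 | 1) & 1)))
(2) ((0 | 1) & 1)  =[and_true →]=  (0 | 1)    ⊢ ((b | b) | (a & (0 | 1)))
(3) (b | b)  =[or_idem →]=  b    ⊢ (b | (a & (0 | 1)))
(4) (0 | 1)  =[or_true →]=  1    ⊢ (b | (a & 1))
(5) (a & 1)  =[and_true →]=  a    ⊢ (b | a)
(6) a  =[or_idem ←]=  (a | a)    ⊢ (b | (a | a))
(7) a  =[and_true ←]=  (a & 1)    ⊢ (b | (a | (a & 1)))
(8) 1  =[and_true ←]=  (1 & 1)    ⊢ E2

YES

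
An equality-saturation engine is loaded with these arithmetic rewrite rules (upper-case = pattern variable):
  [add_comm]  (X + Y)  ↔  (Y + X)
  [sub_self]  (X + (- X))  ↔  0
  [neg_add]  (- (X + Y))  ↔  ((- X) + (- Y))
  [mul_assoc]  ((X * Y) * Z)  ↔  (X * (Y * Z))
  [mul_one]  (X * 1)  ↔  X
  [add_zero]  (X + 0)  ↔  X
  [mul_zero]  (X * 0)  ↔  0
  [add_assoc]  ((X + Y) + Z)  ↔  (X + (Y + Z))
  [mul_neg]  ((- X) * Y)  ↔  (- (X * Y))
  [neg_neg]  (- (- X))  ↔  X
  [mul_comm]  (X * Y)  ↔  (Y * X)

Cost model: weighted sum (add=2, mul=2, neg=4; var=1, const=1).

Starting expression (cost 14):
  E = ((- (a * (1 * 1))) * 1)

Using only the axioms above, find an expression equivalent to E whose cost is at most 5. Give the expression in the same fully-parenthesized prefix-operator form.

(- a)   [cost 5]

step 1: mul_one (→) rewrites (1 * 1) into 1, now ((- (a * 1)) * 1)
step 2: mul_one (→) rewrites (a * 1) into a, now ((- a) * 1)
step 3: mul_one (→) rewrites ((- a) * 1) into (- a), reaching cost 5 (bound 5)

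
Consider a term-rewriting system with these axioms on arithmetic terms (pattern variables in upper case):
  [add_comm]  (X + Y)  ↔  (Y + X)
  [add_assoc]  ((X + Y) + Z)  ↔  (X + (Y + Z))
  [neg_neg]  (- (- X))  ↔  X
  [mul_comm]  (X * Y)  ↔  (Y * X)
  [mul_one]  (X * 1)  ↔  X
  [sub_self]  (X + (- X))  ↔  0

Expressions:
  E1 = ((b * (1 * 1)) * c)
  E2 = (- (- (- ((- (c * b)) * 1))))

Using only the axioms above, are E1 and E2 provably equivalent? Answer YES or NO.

YES

1. [mul_one →] (1 * 1)  →  1;  E1 = ((b * 1) * c)
2. [mul_one →] (b * 1)  →  b;  E1 = (b * c)
3. [neg_neg ←] (b * c)  →  (- (- (b * c)))
4. [mul_comm →] (b * c)  →  (c * b);  E1 = (- (- (c * b)))
5. [mul_one ←] (- (c * b))  →  ((- (c * b)) * 1);  E1 = (- ((- (c * b)) * 1))
6. [neg_neg ←] (- ((- (c * b)) * 1))  →  (- (- (- ((- (c * b)) * 1))));  this is E2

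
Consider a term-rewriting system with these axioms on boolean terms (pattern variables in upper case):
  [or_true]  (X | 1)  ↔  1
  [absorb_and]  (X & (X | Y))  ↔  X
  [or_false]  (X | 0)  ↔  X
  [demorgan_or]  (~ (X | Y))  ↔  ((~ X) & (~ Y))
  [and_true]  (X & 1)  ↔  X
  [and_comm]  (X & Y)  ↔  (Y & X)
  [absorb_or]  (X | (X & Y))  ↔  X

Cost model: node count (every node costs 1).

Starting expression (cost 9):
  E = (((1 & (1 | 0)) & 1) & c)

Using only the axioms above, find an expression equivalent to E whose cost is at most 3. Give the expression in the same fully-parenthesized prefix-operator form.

(1 & c)   [cost 3]

step 1: or_false (→) rewrites (1 | 0) into 1, now (((1 & 1) & 1) & c)
step 2: and_true (→) rewrites (1 & 1) into 1, now ((1 & 1) & c)
step 3: and_true (→) rewrites (1 & 1) into 1, reaching cost 3 (bound 3)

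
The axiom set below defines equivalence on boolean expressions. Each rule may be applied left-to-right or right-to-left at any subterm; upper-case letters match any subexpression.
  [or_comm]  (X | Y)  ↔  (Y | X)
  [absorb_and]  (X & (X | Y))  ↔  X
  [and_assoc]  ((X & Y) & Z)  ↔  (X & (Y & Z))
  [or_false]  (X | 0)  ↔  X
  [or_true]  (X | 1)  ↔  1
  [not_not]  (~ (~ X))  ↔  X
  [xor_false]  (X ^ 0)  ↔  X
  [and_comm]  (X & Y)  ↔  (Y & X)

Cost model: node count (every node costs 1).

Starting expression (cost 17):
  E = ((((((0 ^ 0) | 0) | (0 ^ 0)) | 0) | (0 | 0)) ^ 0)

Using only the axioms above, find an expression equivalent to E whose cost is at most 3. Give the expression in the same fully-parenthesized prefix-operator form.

(0 | 0)   [cost 3]

(1) ((((0 ^ 0) | 0) | (0 ^ 0)) | 0)  =[or_false →]=  (((0 ^ 0) | 0) | (0 ^ 0))    ⊢ (((((0 ^ 0) | 0) | (0 ^ 0)) | (0 | 0)) ^ 0)
(2) (0 | 0)  =[or_false →]=  0    ⊢ (((((0 ^ 0) | 0) | (0 ^ 0)) | 0) ^ 0)
(3) (0 ^ 0)  =[xor_false →]=  0    ⊢ (((((0 ^ 0) | 0) | 0) | 0) ^ 0)
(4) ((((0 ^ 0) | 0) | 0) | 0)  =[or_false →]=  (((0 ^ 0) | 0) | 0)    ⊢ ((((0 ^ 0) | 0) | 0) ^ 0)
(5) ((0 ^ 0) | 0)  =[or_false →]=  (0 ^ 0)    ⊢ (((0 ^ 0) | 0) ^ 0)
(6) (((0 ^ 0) | 0) ^ 0)  =[xor_false →]=  ((0 ^ 0) | 0)
(7) (0 ^ 0)  =[xor_false →]=  0    ⊢ cost 3, within 3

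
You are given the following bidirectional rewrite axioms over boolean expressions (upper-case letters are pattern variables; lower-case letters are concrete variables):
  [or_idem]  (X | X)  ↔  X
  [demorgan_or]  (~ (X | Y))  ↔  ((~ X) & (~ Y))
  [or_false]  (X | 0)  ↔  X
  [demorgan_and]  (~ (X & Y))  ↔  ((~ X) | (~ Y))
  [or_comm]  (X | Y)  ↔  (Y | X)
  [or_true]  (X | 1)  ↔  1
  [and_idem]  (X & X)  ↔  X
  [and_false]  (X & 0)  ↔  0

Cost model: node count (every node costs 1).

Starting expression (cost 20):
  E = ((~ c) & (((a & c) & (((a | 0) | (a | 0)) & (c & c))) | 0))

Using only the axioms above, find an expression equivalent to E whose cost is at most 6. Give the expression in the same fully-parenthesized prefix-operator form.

step 1: or_idem (→) rewrites ((a | 0) | (a | 0)) into (a | 0), now ((~ c) & (((a & c) & ((a | 0) & (c & c))) | 0))
step 2: and_idem (→) rewrites (c & c) into c, now ((~ c) & (((a & c) & ((a | 0) & c)) | 0))
step 3: or_false (→) rewrites (a | 0) into a, now ((~ c) & (((a & c) & (a & c)) | 0))
step 4: and_idem (→) rewrites ((a & c) & (a & c)) into (a & c), now ((~ c) & ((a & c) | 0))
step 5: or_false (→) rewrites ((a & c) | 0) into (a & c), reaching cost 6 (bound 6)

((~ c) & (a & c))   [cost 6]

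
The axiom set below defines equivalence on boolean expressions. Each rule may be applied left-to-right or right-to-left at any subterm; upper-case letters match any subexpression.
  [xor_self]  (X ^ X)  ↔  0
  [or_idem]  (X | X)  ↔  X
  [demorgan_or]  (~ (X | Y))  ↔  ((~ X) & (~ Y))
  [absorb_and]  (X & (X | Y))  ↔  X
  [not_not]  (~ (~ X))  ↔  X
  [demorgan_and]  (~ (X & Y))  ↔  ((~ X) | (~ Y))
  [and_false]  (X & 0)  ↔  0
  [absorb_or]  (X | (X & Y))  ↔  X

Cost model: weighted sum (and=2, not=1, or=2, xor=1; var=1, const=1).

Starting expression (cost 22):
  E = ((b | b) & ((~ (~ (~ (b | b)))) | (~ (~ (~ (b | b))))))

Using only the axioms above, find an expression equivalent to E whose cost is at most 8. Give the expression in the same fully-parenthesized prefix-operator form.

((b | b) & (~ b))   [cost 8]

(1) ((~ (~ (~ (b | b)))) | (~ (~ (~ (b | b)))))  =[or_idem →]=  (~ (~ (~ (b | b))))    ⊢ ((b | b) & (~ (~ (~ (b | b)))))
(2) (b | b)  =[or_idem →]=  b    ⊢ ((b | b) & (~ (~ (~ b))))
(3) (~ (~ (~ b)))  =[not_not →]=  (~ b)    ⊢ cost 8, within 8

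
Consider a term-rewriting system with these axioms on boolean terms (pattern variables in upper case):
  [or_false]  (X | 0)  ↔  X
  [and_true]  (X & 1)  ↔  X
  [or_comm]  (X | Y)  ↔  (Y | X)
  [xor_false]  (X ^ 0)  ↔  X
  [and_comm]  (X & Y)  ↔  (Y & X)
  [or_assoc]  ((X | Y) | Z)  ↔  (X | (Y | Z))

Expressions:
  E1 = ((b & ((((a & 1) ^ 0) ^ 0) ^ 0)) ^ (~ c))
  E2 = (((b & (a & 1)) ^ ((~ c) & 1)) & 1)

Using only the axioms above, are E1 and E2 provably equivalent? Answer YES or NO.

1. [xor_false →] ((a & 1) ^ 0)  →  (a & 1);  E1 = ((b & (((a & 1) ^ 0) ^ 0)) ^ (~ c))
2. [xor_false →] ((a & 1) ^ 0)  →  (a & 1);  E1 = ((b & ((a & 1) ^ 0)) ^ (~ c))
3. [and_true →] (a & 1)  →  a;  E1 = ((b & (a ^ 0)) ^ (~ c))
4. [xor_false →] (a ^ 0)  →  a;  E1 = ((b & a) ^ (~ c))
5. [and_true ←] (~ c)  →  ((~ c) & 1);  E1 = ((b & a) ^ ((~ c) & 1))
6. [and_true ←] ((b & a) ^ ((~ c) & 1))  →  (((b & a) ^ ((~ c) & 1)) & 1)
7. [and_true ←] a  →  (a & 1);  this is E2

YES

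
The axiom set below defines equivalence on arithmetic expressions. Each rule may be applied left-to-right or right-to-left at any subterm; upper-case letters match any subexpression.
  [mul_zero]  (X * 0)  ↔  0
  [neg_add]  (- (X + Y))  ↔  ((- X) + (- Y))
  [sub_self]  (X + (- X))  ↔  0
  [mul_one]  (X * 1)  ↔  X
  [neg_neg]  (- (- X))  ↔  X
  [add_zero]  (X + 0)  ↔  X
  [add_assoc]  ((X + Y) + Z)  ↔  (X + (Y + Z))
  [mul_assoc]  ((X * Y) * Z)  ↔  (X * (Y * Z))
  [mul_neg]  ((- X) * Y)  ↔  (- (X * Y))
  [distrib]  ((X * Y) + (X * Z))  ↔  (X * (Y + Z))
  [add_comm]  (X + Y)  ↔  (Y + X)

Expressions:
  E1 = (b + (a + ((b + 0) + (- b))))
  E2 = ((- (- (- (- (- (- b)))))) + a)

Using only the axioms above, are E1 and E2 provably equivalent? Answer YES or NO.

step 1: add_zero (→) rewrites (b + 0) into b, now (b + (a + (b + (- b))))
step 2: sub_self (→) rewrites (b + (- b)) into 0, now (b + (a + 0))
step 3: add_zero (→) rewrites (a + 0) into a, now (b + a)
step 4: neg_neg (←) rewrites b into (- (- b)), now ((- (- b)) + a)
step 5: neg_neg (←) rewrites (- (- b)) into (- (- (- (- b)))), now ((- (- (- (- b)))) + a)
step 6: neg_neg (←) rewrites b into (- (- b)), which is E2

YES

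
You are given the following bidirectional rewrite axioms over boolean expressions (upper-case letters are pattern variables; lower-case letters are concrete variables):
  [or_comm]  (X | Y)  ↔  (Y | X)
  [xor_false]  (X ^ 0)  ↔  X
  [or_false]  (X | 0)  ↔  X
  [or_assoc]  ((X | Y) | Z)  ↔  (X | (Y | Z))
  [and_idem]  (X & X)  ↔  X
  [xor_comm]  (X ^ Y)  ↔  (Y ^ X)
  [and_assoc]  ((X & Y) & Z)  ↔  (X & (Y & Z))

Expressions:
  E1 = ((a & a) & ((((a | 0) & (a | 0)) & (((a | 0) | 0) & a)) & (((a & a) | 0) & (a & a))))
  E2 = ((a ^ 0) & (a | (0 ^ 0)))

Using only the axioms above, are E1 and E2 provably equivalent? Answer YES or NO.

step 1: or_false (→) rewrites ((a | 0) | 0) into (a | 0), now ((a & a) & ((((a | 0) & (a | 0)) & ((a | 0) & a)) & (((a & a) | 0) & (a & a))))
step 2: or_false (→) rewrites (a | 0) into a, now ((a & a) & ((((a | 0) & a) & ((a | 0) & a)) & (((a & a) | 0) & (a & a))))
step 3: and_idem (→) rewrites (a & a) into a, now ((a & a) & ((((a | 0) & a) & ((a | 0) & a)) & ((a | 0) & (a & a))))
step 4: and_idem (→) rewrites (a & a) into a, now ((a & a) & ((((a | 0) & a) & ((a | 0) & a)) & ((a | 0) & a)))
step 5: and_idem (→) rewrites (((a | 0) & a) & ((a | 0) & a)) into ((a | 0) & a), now ((a & a) & (((a | 0) & a) & ((a | 0) & a)))
step 6: and_idem (→) rewrites (((a | 0) & a) & ((a | 0) & a)) into ((a | 0) & a), now ((a & a) & ((a | 0) & a))
step 7: or_false (→) rewrites (a | 0) into a, now ((a & a) & (a & a))
step 8: and_idem (→) rewrites ((a & a) & (a & a)) into (a & a)
step 9: or_false (←) rewrites a into (a | 0), now (a & (a | 0))
step 10: xor_false (←) rewrites 0 into (0 ^ 0), now (a & (a | (0 ^ 0)))
step 11: xor_false (←) rewrites a into (a ^ 0), which is E2

YES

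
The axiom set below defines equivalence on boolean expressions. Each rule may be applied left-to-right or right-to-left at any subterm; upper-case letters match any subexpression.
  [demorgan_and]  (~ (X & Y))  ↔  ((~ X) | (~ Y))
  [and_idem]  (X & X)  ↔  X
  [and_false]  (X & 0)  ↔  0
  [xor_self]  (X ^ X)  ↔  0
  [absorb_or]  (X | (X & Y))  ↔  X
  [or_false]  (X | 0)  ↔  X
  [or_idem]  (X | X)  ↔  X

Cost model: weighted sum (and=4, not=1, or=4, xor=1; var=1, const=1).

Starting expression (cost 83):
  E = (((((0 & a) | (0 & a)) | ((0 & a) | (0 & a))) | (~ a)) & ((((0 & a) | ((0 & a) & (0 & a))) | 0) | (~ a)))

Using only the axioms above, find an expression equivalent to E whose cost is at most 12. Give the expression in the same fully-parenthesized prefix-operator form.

((0 & a) | (~ a))   [cost 12]

(1) ((0 & a) & (0 & a))  =[and_idem →]=  (0 & a)    ⊢ (((((0 & a) | (0 & a)) | ((0 & a) | (0 & a))) | (~ a)) & ((((0 & a) | (0 & a)) | 0) | (~ a)))
(2) (((0 & a) | (0 & a)) | 0)  =[or_false →]=  ((0 & a) | (0 & a))    ⊢ (((((0 & a) | (0 & a)) | ((0 & a) | (0 & a))) | (~ a)) & (((0 & a) | (0 & a)) | (~ a)))
(3) (((0 & a) | (0 & a)) | ((0 & a) | (0 & a)))  =[or_idem →]=  ((0 & a) | (0 & a))    ⊢ ((((0 & a) | (0 & a)) | (~ a)) & (((0 & a) | (0 & a)) | (~ a)))
(4) ((((0 & a) | (0 & a)) | (~ a)) & (((0 & a) | (0 & a)) | (~ a)))  =[and_idem →]=  (((0 & a) | (0 & a)) | (~ a))
(5) ((0 & a) | (0 & a))  =[or_idem →]=  (0 & a)    ⊢ cost 12, within 12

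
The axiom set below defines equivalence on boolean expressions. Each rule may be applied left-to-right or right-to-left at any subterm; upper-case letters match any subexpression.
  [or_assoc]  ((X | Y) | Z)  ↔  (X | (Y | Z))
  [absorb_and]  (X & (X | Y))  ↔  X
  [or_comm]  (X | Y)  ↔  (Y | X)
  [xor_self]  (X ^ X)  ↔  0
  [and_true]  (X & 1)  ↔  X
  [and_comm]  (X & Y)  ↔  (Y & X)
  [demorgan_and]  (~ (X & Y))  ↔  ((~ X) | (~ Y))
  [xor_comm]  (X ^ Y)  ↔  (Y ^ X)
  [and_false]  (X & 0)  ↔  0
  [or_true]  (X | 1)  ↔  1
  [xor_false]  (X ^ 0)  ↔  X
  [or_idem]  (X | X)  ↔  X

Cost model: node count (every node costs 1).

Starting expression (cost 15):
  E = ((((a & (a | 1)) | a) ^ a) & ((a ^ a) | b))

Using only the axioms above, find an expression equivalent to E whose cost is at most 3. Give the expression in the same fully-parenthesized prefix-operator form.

(1) (a & (a | 1))  =[absorb_and →]=  a    ⊢ (((a | a) ^ a) & ((a ^ a) | b))
(2) (a | a)  =[or_idem →]=  a    ⊢ ((a ^ a) & ((a ^ a) | b))
(3) ((a ^ a) & ((a ^ a) | b))  =[absorb_and →]=  (a ^ a)    ⊢ cost 3, within 3

(a ^ a)   [cost 3]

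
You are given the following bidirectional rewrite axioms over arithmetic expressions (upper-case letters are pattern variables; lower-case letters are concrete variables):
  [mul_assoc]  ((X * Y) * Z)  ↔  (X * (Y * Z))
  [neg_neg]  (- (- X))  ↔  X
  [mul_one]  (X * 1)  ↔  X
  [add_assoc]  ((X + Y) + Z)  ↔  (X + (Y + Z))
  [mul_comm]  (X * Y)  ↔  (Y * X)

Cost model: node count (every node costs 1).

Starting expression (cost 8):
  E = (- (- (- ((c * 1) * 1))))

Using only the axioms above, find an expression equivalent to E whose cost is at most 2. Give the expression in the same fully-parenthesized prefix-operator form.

(1) (c * 1)  =[mul_one →]=  c    ⊢ (- (- (- (c * 1))))
(2) (- (- (- (c * 1))))  =[neg_neg →]=  (- (c * 1))
(3) (c * 1)  =[mul_one →]=  c    ⊢ cost 2, within 2

(- c)   [cost 2]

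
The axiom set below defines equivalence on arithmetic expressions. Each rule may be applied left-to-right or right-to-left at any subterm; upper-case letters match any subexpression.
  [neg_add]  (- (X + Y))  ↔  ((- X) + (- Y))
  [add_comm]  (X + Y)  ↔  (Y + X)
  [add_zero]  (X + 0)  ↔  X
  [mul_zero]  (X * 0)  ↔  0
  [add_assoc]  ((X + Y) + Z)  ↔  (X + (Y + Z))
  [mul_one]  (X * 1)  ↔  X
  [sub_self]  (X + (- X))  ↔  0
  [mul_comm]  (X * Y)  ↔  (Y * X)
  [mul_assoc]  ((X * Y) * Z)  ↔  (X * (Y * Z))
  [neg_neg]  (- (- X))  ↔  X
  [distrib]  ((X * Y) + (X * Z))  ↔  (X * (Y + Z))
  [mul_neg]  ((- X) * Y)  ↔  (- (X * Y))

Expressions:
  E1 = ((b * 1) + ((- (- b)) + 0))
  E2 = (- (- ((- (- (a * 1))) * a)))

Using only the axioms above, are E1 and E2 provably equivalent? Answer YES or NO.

All listed rules preserve value, hence provable equivalence implies equal values everywhere; look for a separating assignment.
a=0, b=1 gives E1 ↦ 2, E2 ↦ 0; values differ ⇒ not provably equivalent.

NO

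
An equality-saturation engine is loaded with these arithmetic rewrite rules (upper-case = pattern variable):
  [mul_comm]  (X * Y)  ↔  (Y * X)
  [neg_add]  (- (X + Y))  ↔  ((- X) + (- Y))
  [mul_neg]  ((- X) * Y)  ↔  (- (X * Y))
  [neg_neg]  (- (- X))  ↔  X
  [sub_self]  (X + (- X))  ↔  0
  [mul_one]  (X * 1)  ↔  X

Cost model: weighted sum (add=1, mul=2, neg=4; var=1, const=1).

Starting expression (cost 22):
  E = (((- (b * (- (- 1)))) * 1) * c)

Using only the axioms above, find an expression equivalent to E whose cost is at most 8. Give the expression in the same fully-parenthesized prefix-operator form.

((- b) * c)   [cost 8]

(1) (- (- 1))  =[neg_neg →]=  1    ⊢ (((- (b * 1)) * 1) * c)
(2) ((- (b * 1)) * 1)  =[mul_one →]=  (- (b * 1))    ⊢ ((- (b * 1)) * c)
(3) (b * 1)  =[mul_one →]=  b    ⊢ cost 8, within 8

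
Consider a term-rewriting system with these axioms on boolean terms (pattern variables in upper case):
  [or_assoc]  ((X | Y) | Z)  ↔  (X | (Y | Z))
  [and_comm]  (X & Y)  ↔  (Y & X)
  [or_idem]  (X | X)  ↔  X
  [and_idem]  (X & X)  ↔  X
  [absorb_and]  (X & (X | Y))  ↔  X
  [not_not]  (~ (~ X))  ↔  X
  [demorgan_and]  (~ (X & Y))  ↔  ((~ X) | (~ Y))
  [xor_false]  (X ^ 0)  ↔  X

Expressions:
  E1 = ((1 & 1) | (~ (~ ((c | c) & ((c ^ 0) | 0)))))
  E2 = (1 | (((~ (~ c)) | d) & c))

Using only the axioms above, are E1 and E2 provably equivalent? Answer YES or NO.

1. [xor_false →] (c ^ 0)  →  c;  E1 = ((1 & 1) | (~ (~ ((c | c) & (c | 0)))))
2. [or_idem →] (c | c)  →  c;  E1 = ((1 & 1) | (~ (~ (c & (c | 0)))))
3. [not_not →] (~ (~ (c & (c | 0))))  →  (c & (c | 0));  E1 = ((1 & 1) | (c & (c | 0)))
4. [absorb_and →] (c & (c | 0))  →  c;  E1 = ((1 & 1) | c)
5. [and_idem →] (1 & 1)  →  1;  E1 = (1 | c)
6. [absorb_and ←] c  →  (c & (c | d));  E1 = (1 | (c & (c | d)))
7. [not_not ←] c  →  (~ (~ c));  E1 = (1 | (c & ((~ (~ c)) | d)))
8. [and_comm →] (c & ((~ (~ c)) | d))  →  (((~ (~ c)) | d) & c);  this is E2

YES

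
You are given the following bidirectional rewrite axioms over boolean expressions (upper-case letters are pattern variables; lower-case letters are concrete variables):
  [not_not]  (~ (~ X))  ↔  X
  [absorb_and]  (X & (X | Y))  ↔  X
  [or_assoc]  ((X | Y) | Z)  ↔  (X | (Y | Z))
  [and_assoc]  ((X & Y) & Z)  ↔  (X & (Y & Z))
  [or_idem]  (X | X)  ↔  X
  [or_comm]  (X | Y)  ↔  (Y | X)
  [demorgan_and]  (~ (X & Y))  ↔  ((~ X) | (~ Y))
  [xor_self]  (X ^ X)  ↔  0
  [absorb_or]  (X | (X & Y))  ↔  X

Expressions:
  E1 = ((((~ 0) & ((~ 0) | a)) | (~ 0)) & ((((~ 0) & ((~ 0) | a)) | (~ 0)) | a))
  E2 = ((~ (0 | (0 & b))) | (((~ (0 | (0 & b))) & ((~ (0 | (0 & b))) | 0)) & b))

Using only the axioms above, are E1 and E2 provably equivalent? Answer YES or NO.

1. [absorb_and →] ((((~ 0) & ((~ 0) | a)) | (~ 0)) & ((((~ 0) & ((~ 0) | a)) | (~ 0)) | a))  →  (((~ 0) & ((~ 0) | a)) | (~ 0))
2. [absorb_and →] ((~ 0) & ((~ 0) | a))  →  (~ 0);  E1 = ((~ 0) | (~ 0))
3. [or_idem →] ((~ 0) | (~ 0))  →  (~ 0)
4. [absorb_or ←] 0  →  (0 | (0 & b));  E1 = (~ (0 | (0 & b)))
5. [absorb_or ←] (~ (0 | (0 & b)))  →  ((~ (0 | (0 & b))) | ((~ (0 | (0 & b))) & b))
6. [absorb_and ←] (~ (0 | (0 & b)))  →  ((~ (0 | (0 & b))) & ((~ (0 | (0 & b))) | 0));  this is E2

YES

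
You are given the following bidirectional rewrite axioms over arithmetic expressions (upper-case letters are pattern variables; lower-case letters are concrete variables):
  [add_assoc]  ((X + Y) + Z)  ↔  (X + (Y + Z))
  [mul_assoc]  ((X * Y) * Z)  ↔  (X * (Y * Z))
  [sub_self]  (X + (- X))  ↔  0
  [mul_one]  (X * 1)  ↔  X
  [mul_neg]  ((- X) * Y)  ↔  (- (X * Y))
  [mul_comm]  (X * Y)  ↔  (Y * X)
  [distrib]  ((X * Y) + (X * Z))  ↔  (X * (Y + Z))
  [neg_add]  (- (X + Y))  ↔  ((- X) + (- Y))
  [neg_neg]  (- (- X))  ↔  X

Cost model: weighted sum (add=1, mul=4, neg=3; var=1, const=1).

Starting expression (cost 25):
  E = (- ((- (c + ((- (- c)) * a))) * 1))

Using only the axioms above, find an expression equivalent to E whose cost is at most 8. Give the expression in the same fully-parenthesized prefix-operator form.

(c + (c * a))   [cost 8]

(1) ((- (c + ((- (- c)) * a))) * 1)  =[mul_one →]=  (- (c + ((- (- c)) * a)))    ⊢ (- (- (c + ((- (- c)) * a))))
(2) (- (- (c + ((- (- c)) * a))))  =[neg_neg →]=  (c + ((- (- c)) * a))
(3) (- (- c))  =[neg_neg →]=  c    ⊢ cost 8, within 8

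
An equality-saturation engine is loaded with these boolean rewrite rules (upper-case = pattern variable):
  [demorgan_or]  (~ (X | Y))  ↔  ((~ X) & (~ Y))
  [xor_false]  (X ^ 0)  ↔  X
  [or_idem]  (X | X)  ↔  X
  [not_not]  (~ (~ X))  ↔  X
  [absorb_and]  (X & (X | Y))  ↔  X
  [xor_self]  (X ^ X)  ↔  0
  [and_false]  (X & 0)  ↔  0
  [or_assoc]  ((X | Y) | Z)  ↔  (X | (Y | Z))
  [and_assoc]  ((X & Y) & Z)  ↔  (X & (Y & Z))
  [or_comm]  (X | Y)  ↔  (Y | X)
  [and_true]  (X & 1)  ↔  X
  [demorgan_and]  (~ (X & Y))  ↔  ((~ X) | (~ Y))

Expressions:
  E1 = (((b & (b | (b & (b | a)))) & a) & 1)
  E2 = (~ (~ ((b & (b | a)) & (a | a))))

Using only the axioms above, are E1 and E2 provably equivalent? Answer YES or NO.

(1) (b & (b | a))  =[absorb_and →]=  b    ⊢ (((b & (b | b)) & a) & 1)
(2) (b & (b | b))  =[absorb_and →]=  b    ⊢ ((b & a) & 1)
(3) ((b & a) & 1)  =[and_true →]=  (b & a)
(4) a  =[or_idem ←]=  (a | a)    ⊢ (b & (a | a))
(5) (b & (a | a))  =[not_not ←]=  (~ (~ (b & (a | a))))
(6) b  =[absorb_and ←]=  (b & (b | a))    ⊢ E2

YES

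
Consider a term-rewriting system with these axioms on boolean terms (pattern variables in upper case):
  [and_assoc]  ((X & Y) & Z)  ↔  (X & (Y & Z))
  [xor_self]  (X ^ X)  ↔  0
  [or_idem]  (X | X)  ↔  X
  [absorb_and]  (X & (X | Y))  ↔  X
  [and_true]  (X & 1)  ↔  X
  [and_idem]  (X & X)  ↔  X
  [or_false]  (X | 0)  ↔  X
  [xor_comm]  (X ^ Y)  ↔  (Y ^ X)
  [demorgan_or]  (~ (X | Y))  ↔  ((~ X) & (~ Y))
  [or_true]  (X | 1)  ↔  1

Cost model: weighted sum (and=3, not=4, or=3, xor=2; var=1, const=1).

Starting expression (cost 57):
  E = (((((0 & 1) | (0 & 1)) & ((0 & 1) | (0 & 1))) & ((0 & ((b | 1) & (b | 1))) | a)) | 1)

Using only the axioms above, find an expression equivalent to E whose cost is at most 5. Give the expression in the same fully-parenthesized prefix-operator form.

step 1: and_idem (→) rewrites ((b | 1) & (b | 1)) into (b | 1), now (((((0 & 1) | (0 & 1)) & ((0 & 1) | (0 & 1))) & ((0 & (b | 1)) | a)) | 1)
step 2: and_idem (→) rewrites (((0 & 1) | (0 & 1)) & ((0 & 1) | (0 & 1))) into ((0 & 1) | (0 & 1)), now ((((0 & 1) | (0 & 1)) & ((0 & (b | 1)) | a)) | 1)
step 3: or_idem (→) rewrites ((0 & 1) | (0 & 1)) into (0 & 1), now (((0 & 1) & ((0 & (b | 1)) | a)) | 1)
step 4: or_true (→) rewrites (b | 1) into 1, now (((0 & 1) & ((0 & 1) | a)) | 1)
step 5: absorb_and (→) rewrites ((0 & 1) & ((0 & 1) | a)) into (0 & 1), now ((0 & 1) | 1)
step 6: and_true (→) rewrites (0 & 1) into 0, reaching cost 5 (bound 5)

(0 | 1)   [cost 5]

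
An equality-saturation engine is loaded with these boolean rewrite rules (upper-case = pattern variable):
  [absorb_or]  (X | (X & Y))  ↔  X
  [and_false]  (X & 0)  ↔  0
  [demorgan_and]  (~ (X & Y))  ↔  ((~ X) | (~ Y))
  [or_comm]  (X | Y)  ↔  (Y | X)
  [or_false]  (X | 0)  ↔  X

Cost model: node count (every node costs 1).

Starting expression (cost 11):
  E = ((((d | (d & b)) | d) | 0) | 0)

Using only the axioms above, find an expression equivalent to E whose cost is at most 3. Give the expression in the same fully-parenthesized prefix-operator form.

step 1: or_false (→) rewrites (((d | (d & b)) | d) | 0) into ((d | (d & b)) | d), now (((d | (d & b)) | d) | 0)
step 2: absorb_or (→) rewrites (d | (d & b)) into d, now ((d | d) | 0)
step 3: or_false (→) rewrites ((d | d) | 0) into (d | d), reaching cost 3 (bound 3)

(d | d)   [cost 3]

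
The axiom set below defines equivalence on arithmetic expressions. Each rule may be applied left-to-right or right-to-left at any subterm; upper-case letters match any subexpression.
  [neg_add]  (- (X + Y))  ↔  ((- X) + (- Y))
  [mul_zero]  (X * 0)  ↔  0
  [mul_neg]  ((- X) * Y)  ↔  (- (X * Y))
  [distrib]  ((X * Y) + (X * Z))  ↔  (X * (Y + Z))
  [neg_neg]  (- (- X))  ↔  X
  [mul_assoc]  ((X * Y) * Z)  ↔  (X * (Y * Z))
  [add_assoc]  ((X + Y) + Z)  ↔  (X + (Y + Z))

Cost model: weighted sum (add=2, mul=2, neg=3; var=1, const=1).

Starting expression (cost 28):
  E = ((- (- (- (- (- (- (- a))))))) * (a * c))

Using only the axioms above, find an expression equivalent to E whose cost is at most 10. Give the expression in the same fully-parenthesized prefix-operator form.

((- a) * (a * c))   [cost 10]

step 1: neg_neg (→) rewrites (- (- (- (- a)))) into (- (- a)), now ((- (- (- (- (- a))))) * (a * c))
step 2: neg_neg (→) rewrites (- (- (- (- (- a))))) into (- (- (- a))), now ((- (- (- a))) * (a * c))
step 3: neg_neg (→) rewrites (- (- a)) into a, reaching cost 10 (bound 10)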